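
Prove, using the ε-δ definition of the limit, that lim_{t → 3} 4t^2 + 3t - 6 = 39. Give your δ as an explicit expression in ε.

δ = min(1, ε/31)

Let ε > 0. We want δ > 0 such that 0 < |t − 3| < δ implies |(4t^2 + 3t - 6) − 39| < ε.
(4t^2 + 3t - 6) − 39 = 4t^2 + 3t - 45 = (t − 3)(4t + 15).
So |(4t^2 + 3t - 6) − 39| = |t − 3|·|4t + 15|.
Require δ ≤ 1. Then |t − 3| < 1 gives |t| < 4, and by the triangle inequality |4t + 15| ≤ 4·4 + 15 = 31.
Hence |(4t^2 + 3t - 6) − 39| ≤ 31|t − 3| < ε provided |t − 3| < ε/31.
Choosing δ = min(1, ε/31) ensures both conditions, hence |(4t^2 + 3t - 6) − 39| < ε.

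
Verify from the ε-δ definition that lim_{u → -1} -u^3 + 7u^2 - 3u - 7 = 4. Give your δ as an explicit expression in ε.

δ = min(1, ε/31)

Let ε > 0 be given. We want δ > 0 such that 0 < |u + 1| < δ implies |(-u^3 + 7u^2 - 3u - 7) − 4| < ε.
(-u^3 + 7u^2 - 3u - 7) − 4 = -u^3 + 7u^2 - 3u - 11 = (u + 1)(-u^2 + 8u - 11).
So |(-u^3 + 7u^2 - 3u - 7) − 4| = |u + 1|·|-u^2 + 8u - 11|.
Assume first that |u + 1| < 1, so |u| < 2. Then |-u^2 + 8u - 11| ≤ 2^2 + 8·2 + 11 = 31.
Hence |(-u^3 + 7u^2 - 3u - 7) − 4| ≤ 31|u + 1| < ε provided |u + 1| < ε/31.
Take δ = min(1, ε/31). Then 0 < |u + 1| < δ gives both |u + 1| < 1 and |u + 1| < ε/31, so |(-u^3 + 7u^2 - 3u - 7) − 4| < ε.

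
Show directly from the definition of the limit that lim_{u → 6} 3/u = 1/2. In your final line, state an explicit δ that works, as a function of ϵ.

Suppose ϵ > 0. We seek δ > 0 such that 0 < |u − 6| < δ implies |3/u − (1/2)| < ϵ.
|3/u − (1/2)| = 3·|6 − u|/(6·|u|) = 3|u − 6|/(6|u|).
Require δ ≤ 3 so that |u| > 6 − 3 = 3, hence 6|u| > 18.
Then |3/u − (1/2)| < 3|u − 6|/18, which is < ϵ when |u − 6| < 6ϵ.
Take δ = min(3, 6ϵ). Then 0 < |u − 6| < δ gives both |u − 6| < 3 and |u − 6| < 6ϵ, so |3/u − (1/2)| < ϵ.

δ = min(3, 6ϵ)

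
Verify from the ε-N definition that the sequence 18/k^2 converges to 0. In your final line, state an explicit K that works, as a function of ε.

K = (18/ε)^{1/2}

Let ε > 0 be given. For k ≥ 1, |18/k^2 − 0| = 18/k^2.
18/k^2 < ε ⇔ k^2 > 18/ε ⇔ k > (18/ε)^{1/2}.
Take K = (18/ε)^{1/2}. Then k > K implies 18/k^2 < ε.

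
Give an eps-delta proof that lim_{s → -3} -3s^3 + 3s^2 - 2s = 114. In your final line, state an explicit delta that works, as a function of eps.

delta = min(2, eps/173)

Fix eps > 0. We want delta > 0 such that 0 < |s + 3| < delta implies |(-3s^3 + 3s^2 - 2s) − 114| < eps.
(-3s^3 + 3s^2 - 2s) − 114 = -3s^3 + 3s^2 - 2s - 114 = (s + 3)(-3s^2 + 12s - 38).
So |(-3s^3 + 3s^2 - 2s) − 114| = |s + 3|·|-3s^2 + 12s - 38|.
Require delta ≤ 2. Then |s + 3| < 2 gives |s| < 5, and by the triangle inequality |-3s^2 + 12s - 38| ≤ 3·5^2 + 12·5 + 38 = 173.
Hence |(-3s^3 + 3s^2 - 2s) − 114| ≤ 173|s + 3| < eps provided |s + 3| < eps/173.
Take delta = min(2, eps/173). Then 0 < |s + 3| < delta gives both |s + 3| < 2 and |s + 3| < eps/173, so |(-3s^3 + 3s^2 - 2s) − 114| < eps.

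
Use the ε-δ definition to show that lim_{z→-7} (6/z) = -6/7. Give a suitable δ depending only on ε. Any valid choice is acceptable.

Let ε > 0 be given. We seek δ > 0 such that 0 < |z + 7| < δ implies |6/z + 6/7| < ε.
|6/z + 6/7| = 6·|-7 − z|/(7·|z|) = 6|z + 7|/(7|z|).
Restrict δ ≤ 7/2. Then |z + 7| < 7/2 gives |z| > 7/2, so 7|z| > 49/2.
Then |6/z + 6/7| < 6|z + 7|/(49/2), which is < ε when |z + 7| < (49/12)ε.
Take δ = min(7/2, (49/12)ε). Then 0 < |z + 7| < δ gives both |z + 7| < 7/2 and |z + 7| < (49/12)ε, so |6/z + 6/7| < ε.

δ = min(7/2, (49/12)ε)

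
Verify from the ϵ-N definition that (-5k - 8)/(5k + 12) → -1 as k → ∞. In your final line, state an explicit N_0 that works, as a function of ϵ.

N_0 = (4/5)/ϵ

Fix ϵ > 0. For k ≥ 1, |(-5k - 8)/(5k + 12) + 1| = |20|/(5(5k + 12)) = 20/(5(5k + 12)).
Since 5k + 12 ≥ 5k for k ≥ 1, this is ≤ 20/(5·5k) = (4/5)/k.
So |(-5k - 8)/(5k + 12) + 1| < ϵ whenever k > (4/5)/ϵ.
Take N_0 = (4/5)/ϵ. If k > N_0 then |(-5k - 8)/(5k + 12) + 1| ≤ (4/5)/k < ϵ.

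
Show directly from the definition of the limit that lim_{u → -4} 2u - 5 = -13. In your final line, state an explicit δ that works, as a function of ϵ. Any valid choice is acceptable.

δ = ϵ/2

Let ϵ > 0. We need δ > 0 so that 0 < |u + 4| < δ implies |(2u - 5) + 13| < ϵ.
|(2u - 5) + 13| = |2u + 8| = 2|u + 4|.
So 2|u + 4| < ϵ exactly when |u + 4| < ϵ/2.
Choosing δ = ϵ/2 gives |(2u - 5) + 13| = 2|u + 4| < ϵ whenever |u + 4| < δ.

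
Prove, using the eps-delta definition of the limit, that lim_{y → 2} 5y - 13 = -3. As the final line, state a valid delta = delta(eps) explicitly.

Suppose eps > 0. We need delta > 0 so that 0 < |y − 2| < delta implies |(5y - 13) + 3| < eps.
Since (5y - 13) + 3 = 5(y − 2), we have |(5y - 13) + 3| = 5|y − 2|.
Thus it suffices that |y − 2| < eps/5.
Choosing delta = eps/5 gives |(5y - 13) + 3| = 5|y − 2| < eps whenever |y − 2| < delta.

delta = eps/5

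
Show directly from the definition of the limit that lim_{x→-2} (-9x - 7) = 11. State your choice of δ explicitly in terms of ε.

Fix ε > 0. We need δ > 0 so that 0 < |x + 2| < δ implies |(-9x - 7) − 11| < ε.
Since (-9x - 7) − 11 = -9(x + 2), we have |(-9x - 7) − 11| = 9|x + 2|.
Thus it suffices that |x + 2| < ε/9.
Choosing δ = ε/9 gives |(-9x - 7) − 11| = 9|x + 2| < ε whenever |x + 2| < δ.

δ = ε/9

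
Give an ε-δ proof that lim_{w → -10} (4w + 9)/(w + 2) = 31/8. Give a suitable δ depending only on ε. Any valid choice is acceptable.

δ = min(4, 32ε)

Let ε > 0 be given. We want δ > 0 with 0 < |w + 10| < δ ⇒ |(4w + 9)/(w + 2) − (31/8)| < ε.
Combining over a common denominator, (4w + 9)/(w + 2) − (31/8) = [(4w + 9)·(-8) − (-31)·(w + 2)] / [(-8)·(w + 2)] = -1(w + 10) / ((-8)(w + 2)).
So |(4w + 9)/(w + 2) − (31/8)| = |w + 10| / (8·|w + 2|).
Require δ ≤ 4, so |w + 2| ≥ |-8| − |w + 10| > 8 − 4 = 4.
Hence |(4w + 9)/(w + 2) − (31/8)| < |w + 10|/(8·4) = (1/32)|w + 10|, which is < ε once |w + 10| < 32ε.
Take δ = min(4, 32ε). Then 0 < |w + 10| < δ forces both bounds, so |(4w + 9)/(w + 2) − (31/8)| < ε.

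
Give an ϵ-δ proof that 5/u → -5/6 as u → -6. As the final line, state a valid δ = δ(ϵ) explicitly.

Let ϵ > 0 be given. We seek δ > 0 such that 0 < |u + 6| < δ implies |5/u + 5/6| < ϵ.
|5/u + 5/6| = 5·|-6 − u|/(6·|u|) = 5|u + 6|/(6|u|).
Require δ ≤ 3 so that |u| > 6 − 3 = 3, hence 6|u| > 18.
Then |5/u + 5/6| < 5|u + 6|/18, which is < ϵ when |u + 6| < (18/5)ϵ.
Take δ = min(3, (18/5)ϵ). Then 0 < |u + 6| < δ gives both |u + 6| < 3 and |u + 6| < (18/5)ϵ, so |5/u + 5/6| < ϵ.

δ = min(3, (18/5)ϵ)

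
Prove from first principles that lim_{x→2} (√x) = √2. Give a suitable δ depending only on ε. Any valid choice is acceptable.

δ = min(2, √2·ε)

Let ε > 0. We want δ > 0 such that 0 < |x − 2| < δ implies |√x − √2| < ε.
Multiplying by the conjugate, |√x − √2| = |x − 2|/(√x + √2).
Restrict δ ≤ 2 so that |x − 2| < 2 forces x > 0, and then √x + √2 > √2.
Hence |√x − √2| < |x − 2|/√2, which is < ε once |x − 2| < √2·ε.
Take δ = min(2, √2·ε). If 0 < |x − 2| < δ then x > 0 and |√x − √2| < |x − 2|/√2 < ε.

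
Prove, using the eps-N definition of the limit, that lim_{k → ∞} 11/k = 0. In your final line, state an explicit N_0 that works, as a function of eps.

Fix eps > 0. For k ≥ 1, |11/k − 0| = 11/(k) ≤ 11/k.
We need 11/k < eps, i.e. k > 11/eps.
Take N_0 = 11/eps. If k > N_0 then |11/k| ≤ 11/k < eps.

N_0 = 11/eps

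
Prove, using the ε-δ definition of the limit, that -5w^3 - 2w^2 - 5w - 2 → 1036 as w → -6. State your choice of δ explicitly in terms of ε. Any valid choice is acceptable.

δ = min(1, ε/614)

Fix ε > 0. We want δ > 0 such that 0 < |w + 6| < δ implies |(-5w^3 - 2w^2 - 5w - 2) − 1036| < ε.
(-5w^3 - 2w^2 - 5w - 2) − 1036 = -5w^3 - 2w^2 - 5w - 1038 = (w + 6)(-5w^2 + 28w - 173).
So |(-5w^3 - 2w^2 - 5w - 2) − 1036| = |w + 6|·|-5w^2 + 28w - 173|.
Require δ ≤ 1. Then |w + 6| < 1 gives |w| < 7, and by the triangle inequality |-5w^2 + 28w - 173| ≤ 5·7^2 + 28·7 + 173 = 614.
Hence |(-5w^3 - 2w^2 - 5w - 2) − 1036| ≤ 614|w + 6| < ε provided |w + 6| < ε/614.
Take δ = min(1, ε/614). Then 0 < |w + 6| < δ gives both |w + 6| < 1 and |w + 6| < ε/614, so |(-5w^3 - 2w^2 - 5w - 2) − 1036| < ε.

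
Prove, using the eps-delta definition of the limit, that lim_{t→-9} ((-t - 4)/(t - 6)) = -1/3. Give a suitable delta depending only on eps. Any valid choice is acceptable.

Let eps > 0 be given. We want delta > 0 with 0 < |t + 9| < delta ⇒ |(-t - 4)/(t - 6) + 1/3| < eps.
Combining over a common denominator, (-t - 4)/(t - 6) + 1/3 = [(-t - 4)·(-15) − 5·(t - 6)] / [(-15)·(t - 6)] = 10(t + 9) / ((-15)(t - 6)).
So |(-t - 4)/(t - 6) + 1/3| = 10|t + 9| / (15·|t − 6|).
Require delta ≤ 15/2, so |t − 6| ≥ |-15| − |t + 9| > 15 − 15/2 = 15/2.
Hence |(-t - 4)/(t - 6) + 1/3| < 10|t + 9|/(15·(15/2)) = (4/45)|t + 9|, which is < eps once |t + 9| < (45/4)eps.
Take delta = min(15/2, (45/4)eps). Then 0 < |t + 9| < delta forces both bounds, so |(-t - 4)/(t - 6) + 1/3| < eps.

delta = min(15/2, (45/4)eps)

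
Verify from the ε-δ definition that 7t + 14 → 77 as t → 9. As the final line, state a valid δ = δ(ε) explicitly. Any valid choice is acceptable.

δ = ε/7

Suppose ε > 0. We need δ > 0 so that 0 < |t − 9| < δ implies |(7t + 14) − 77| < ε.
Since (7t + 14) − 77 = 7(t − 9), we have |(7t + 14) − 77| = 7|t − 9|.
Thus it suffices that |t − 9| < ε/7.
Take δ = ε/7. If 0 < |t − 9| < δ then |(7t + 14) − 77| = 7|t − 9| < 7·(ε/7) = ε.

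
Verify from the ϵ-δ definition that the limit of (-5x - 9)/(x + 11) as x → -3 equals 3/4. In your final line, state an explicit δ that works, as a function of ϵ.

δ = min(4, (16/23)ϵ)

Let ϵ > 0. We want δ > 0 with 0 < |x + 3| < δ ⇒ |(-5x - 9)/(x + 11) − (3/4)| < ϵ.
Combining over a common denominator, (-5x - 9)/(x + 11) − (3/4) = [(-5x - 9)·8 − 6·(x + 11)] / [8·(x + 11)] = -46(x + 3) / (8(x + 11)).
So |(-5x - 9)/(x + 11) − (3/4)| = 46|x + 3| / (8·|x + 11|).
Require δ ≤ 4, so |x + 11| ≥ |8| − |x + 3| > 8 − 4 = 4.
Hence |(-5x - 9)/(x + 11) − (3/4)| < 46|x + 3|/(8·4) = (23/16)|x + 3|, which is < ϵ once |x + 3| < (16/23)ϵ.
Take δ = min(4, (16/23)ϵ). Then 0 < |x + 3| < δ forces both bounds, so |(-5x - 9)/(x + 11) − (3/4)| < ϵ.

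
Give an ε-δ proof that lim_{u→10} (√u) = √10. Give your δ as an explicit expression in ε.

Fix ε > 0. We want δ > 0 such that 0 < |u − 10| < δ implies |√u − √10| < ε.
Rationalise: √u − √10 = (u − 10)/(√u + √10), so |√u − √10| = |u − 10|/(√u + √10).
Restrict δ ≤ 10 so that |u − 10| < 10 forces u > 0, and then √u + √10 > √10.
Hence |√u − √10| < |u − 10|/√10, which is < ε once |u − 10| < √10·ε.
Take δ = min(10, √10·ε). If 0 < |u − 10| < δ then u > 0 and |√u − √10| < |u − 10|/√10 < ε.

δ = min(10, √10·ε)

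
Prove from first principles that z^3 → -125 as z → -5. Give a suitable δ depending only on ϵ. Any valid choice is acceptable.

δ = min(1, ϵ/91)

Suppose ϵ > 0. We seek δ > 0 with 0 < |z + 5| < δ ⇒ |z^3 + 125| < ϵ.
Factor: z^3 + 125 = (z + 5)(z^2 - 5z + 25), so |z^3 + 125| = |z + 5|·|z^2 - 5z + 25|.
Impose δ ≤ 1 so that |z| < 6; then |z^2 - 5z + 25| ≤ 91.
Hence |z^3 + 125| ≤ 91|z + 5|, which is < ϵ once |z + 5| < ϵ/91.
Take δ = min(1, ϵ/91). If 0 < |z + 5| < δ then both bounds hold and |z^3 + 125| ≤ 91|z + 5| < 91·(ϵ/91) = ϵ.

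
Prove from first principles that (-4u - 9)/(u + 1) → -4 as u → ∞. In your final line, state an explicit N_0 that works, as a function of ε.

N_0 = 5/ε

Let ε > 0. We seek N_0 > 0 such that u > N_0 implies |(-4u - 9)/(u + 1) + 4| < ε.
(-4u - 9)/(u + 1) + 4 = ((-4u - 9) − (-4)(u + 1)) / ((u + 1)) = -5/((u + 1)).
For u > 0 we have u + 1 > u, so |(-4u - 9)/(u + 1) + 4| = 5/((u + 1)) < 5/(u) = 5/u.
Thus |(-4u - 9)/(u + 1) + 4| < ε whenever u > 5/ε.
Take N_0 = 5/ε. If u > N_0 then |(-4u - 9)/(u + 1) + 4| < 5/u < ε.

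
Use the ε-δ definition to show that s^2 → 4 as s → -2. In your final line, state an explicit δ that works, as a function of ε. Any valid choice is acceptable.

δ = min(1, ε/5)

Suppose ε > 0. We seek δ > 0 with 0 < |s + 2| < δ ⇒ |s^2 − 4| < ε.
Factor: s^2 − 4 = (s + 2)(s - 2), so |s^2 − 4| = |s + 2|·|s - 2|.
Restrict δ ≤ 1. Then |s + 2| < 1 gives |s| < 3, so by the triangle inequality |s - 2| ≤ 3 + 2 = 5.
Hence |s^2 − 4| ≤ 5|s + 2|, which is < ε once |s + 2| < ε/5.
Take δ = min(1, ε/5). If 0 < |s + 2| < δ then both bounds hold and |s^2 − 4| ≤ 5|s + 2| < 5·(ε/5) = ε.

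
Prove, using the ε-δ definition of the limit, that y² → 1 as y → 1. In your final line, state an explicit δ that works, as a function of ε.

Fix ε > 0. We seek δ > 0 with 0 < |y − 1| < δ ⇒ |y² − 1| < ε.
Factor: y² − 1 = (y − 1)(y + 1), so |y² − 1| = |y − 1|·|y + 1|.
Impose δ ≤ 1 so that |y| < 2; then |y + 1| ≤ 3.
Hence |y² − 1| ≤ 3|y − 1|, which is < ε once |y − 1| < ε/3.
Take δ = min(1, ε/3). If 0 < |y − 1| < δ then both bounds hold and |y² − 1| ≤ 3|y − 1| < 3·(ε/3) = ε.

δ = min(1, ε/3)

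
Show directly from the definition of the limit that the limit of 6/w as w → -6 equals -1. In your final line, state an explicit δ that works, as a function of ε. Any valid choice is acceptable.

δ = min(3, 3ε)

Let ε > 0 be given. We seek δ > 0 such that 0 < |w + 6| < δ implies |6/w + 1| < ε.
|6/w + 1| = 6·|-6 − w|/(6·|w|) = 6|w + 6|/(6|w|).
Require δ ≤ 3 so that |w| > 6 − 3 = 3, hence 6|w| > 18.
Then |6/w + 1| < 6|w + 6|/18, which is < ε when |w + 6| < 3ε.
Take δ = min(3, 3ε). Then 0 < |w + 6| < δ gives both |w + 6| < 3 and |w + 6| < 3ε, so |6/w + 1| < ε.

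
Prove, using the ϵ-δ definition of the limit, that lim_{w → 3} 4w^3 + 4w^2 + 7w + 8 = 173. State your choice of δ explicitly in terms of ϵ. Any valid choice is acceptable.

δ = min(2, ϵ/235)

Let ϵ > 0 be given. We want δ > 0 such that 0 < |w − 3| < δ implies |(4w^3 + 4w^2 + 7w + 8) − 173| < ϵ.
(4w^3 + 4w^2 + 7w + 8) − 173 = 4w^3 + 4w^2 + 7w - 165 = (w − 3)(4w^2 + 16w + 55).
So |(4w^3 + 4w^2 + 7w + 8) − 173| = |w − 3|·|4w^2 + 16w + 55|.
Require δ ≤ 2. Then |w − 3| < 2 gives |w| < 5, and by the triangle inequality |4w^2 + 16w + 55| ≤ 4·5^2 + 16·5 + 55 = 235.
Hence |(4w^3 + 4w^2 + 7w + 8) − 173| ≤ 235|w − 3| < ϵ provided |w − 3| < ϵ/235.
Choosing δ = min(2, ϵ/235) ensures both conditions, hence |(4w^3 + 4w^2 + 7w + 8) − 173| < ϵ.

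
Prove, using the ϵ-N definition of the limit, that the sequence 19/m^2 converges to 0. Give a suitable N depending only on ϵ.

N = (19/ϵ)^{1/2}

Fix ϵ > 0. For m ≥ 1, |19/m^2 − 0| = 19/m^2.
19/m^2 < ϵ ⇔ m^2 > 19/ϵ ⇔ m > (19/ϵ)^{1/2}.
Take N = (19/ϵ)^{1/2}. Then m > N implies 19/m^2 < ϵ.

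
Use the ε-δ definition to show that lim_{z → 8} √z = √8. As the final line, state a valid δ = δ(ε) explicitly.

Suppose ε > 0. We want δ > 0 such that 0 < |z − 8| < δ implies |√z − √8| < ε.
Rationalise: √z − √8 = (z − 8)/(√z + √8), so |√z − √8| = |z − 8|/(√z + √8).
Restrict δ ≤ 8 so that |z − 8| < 8 forces z > 0, and then √z + √8 > √8.
Hence |√z − √8| < |z − 8|/√8, which is < ε once |z − 8| < √8·ε.
Take δ = min(8, √8·ε). If 0 < |z − 8| < δ then z > 0 and |√z − √8| < |z − 8|/√8 < ε.

δ = min(8, √8·ε)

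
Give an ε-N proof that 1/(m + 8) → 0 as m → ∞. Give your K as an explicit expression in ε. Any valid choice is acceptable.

K = 1/ε

Fix ε > 0. For m ≥ 1, |1/(m + 8) − 0| = 1/(m + 8) ≤ 1/m.
We need 1/m < ε, i.e. m > 1/ε.
Take K = 1/ε. If m > K then |1/(m + 8)| ≤ 1/m < ε.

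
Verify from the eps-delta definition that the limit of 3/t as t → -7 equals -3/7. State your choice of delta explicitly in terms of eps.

delta = min(7/2, (49/6)eps)

Let eps > 0 be given. We seek delta > 0 such that 0 < |t + 7| < delta implies |3/t + 3/7| < eps.
|3/t + 3/7| = 3·|-7 − t|/(7·|t|) = 3|t + 7|/(7|t|).
Require delta ≤ 7/2 so that |t| > 7 − 7/2 = 7/2, hence 7|t| > 49/2.
Then |3/t + 3/7| < 3|t + 7|/(49/2), which is < eps when |t + 7| < (49/6)eps.
Take delta = min(7/2, (49/6)eps). Then 0 < |t + 7| < delta gives both |t + 7| < 7/2 and |t + 7| < (49/6)eps, so |3/t + 3/7| < eps.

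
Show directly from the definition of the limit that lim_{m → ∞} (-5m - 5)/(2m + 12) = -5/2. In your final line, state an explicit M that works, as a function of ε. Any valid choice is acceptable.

M = (25/2)/ε

Fix ε > 0. For m ≥ 1, |(-5m - 5)/(2m + 12) + 5/2| = |50|/(2(2m + 12)) = 50/(2(2m + 12)).
Since 2m + 12 ≥ 2m for m ≥ 1, this is ≤ 50/(2·2m) = (25/2)/m.
So |(-5m - 5)/(2m + 12) + 5/2| < ε whenever m > (25/2)/ε.
Take M = (25/2)/ε. If m > M then |(-5m - 5)/(2m + 12) + 5/2| ≤ (25/2)/m < ε.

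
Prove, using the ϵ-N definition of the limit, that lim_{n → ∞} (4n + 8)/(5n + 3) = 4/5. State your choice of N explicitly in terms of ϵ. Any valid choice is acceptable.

Fix ϵ > 0. For n ≥ 1, |(4n + 8)/(5n + 3) − (4/5)| = |28|/(5(5n + 3)) = 28/(5(5n + 3)).
Since 5n + 3 ≥ 5n for n ≥ 1, this is ≤ 28/(5·5n) = (28/25)/n.
So |(4n + 8)/(5n + 3) − (4/5)| < ϵ whenever n > (28/25)/ϵ.
Take N = (28/25)/ϵ. If n > N then |(4n + 8)/(5n + 3) − (4/5)| ≤ (28/25)/n < ϵ.

N = (28/25)/ϵ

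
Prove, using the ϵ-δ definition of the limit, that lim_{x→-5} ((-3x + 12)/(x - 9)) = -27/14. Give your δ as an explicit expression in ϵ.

δ = min(7, (98/15)ϵ)

Fix ϵ > 0. We want δ > 0 with 0 < |x + 5| < δ ⇒ |(-3x + 12)/(x - 9) + 27/14| < ϵ.
Combining over a common denominator, (-3x + 12)/(x - 9) + 27/14 = [(-3x + 12)·(-14) − 27·(x - 9)] / [(-14)·(x - 9)] = 15(x + 5) / ((-14)(x - 9)).
So |(-3x + 12)/(x - 9) + 27/14| = 15|x + 5| / (14·|x − 9|).
Restrict δ ≤ 7. Then |x + 5| < 7 gives |x − 9| = |(x + 5) + (-14)| ≥ 14 − 7 = 7.
Hence |(-3x + 12)/(x - 9) + 27/14| < 15|x + 5|/(14·7) = (15/98)|x + 5|, which is < ϵ once |x + 5| < (98/15)ϵ.
Take δ = min(7, (98/15)ϵ). Then 0 < |x + 5| < δ forces both bounds, so |(-3x + 12)/(x - 9) + 27/14| < ϵ.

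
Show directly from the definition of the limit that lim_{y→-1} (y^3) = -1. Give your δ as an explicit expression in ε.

δ = min(1, ε/7)

Fix ε > 0. We seek δ > 0 with 0 < |y + 1| < δ ⇒ |y^3 + 1| < ε.
Factor: y^3 + 1 = (y + 1)(y^2 - y + 1), so |y^3 + 1| = |y + 1|·|y^2 - y + 1|.
Restrict δ ≤ 1. Then |y + 1| < 1 gives |y| < 2, so by the triangle inequality |y^2 - y + 1| ≤ 2^2 + 2 + 1 = 7.
Hence |y^3 + 1| ≤ 7|y + 1|, which is < ε once |y + 1| < ε/7.
Take δ = min(1, ε/7). If 0 < |y + 1| < δ then both bounds hold and |y^3 + 1| ≤ 7|y + 1| < 7·(ε/7) = ε.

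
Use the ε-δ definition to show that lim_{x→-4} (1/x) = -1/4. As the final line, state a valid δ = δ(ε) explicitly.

Let ε > 0. We seek δ > 0 such that 0 < |x + 4| < δ implies |1/x + 1/4| < ε.
|1/x + 1/4| = |-4 − x|/(4·|x|) = |x + 4|/(4|x|).
Restrict δ ≤ 2. Then |x + 4| < 2 gives |x| > 2, so 4|x| > 8.
Then |1/x + 1/4| < |x + 4|/8, which is < ε when |x + 4| < 8ε.
Take δ = min(2, 8ε). Then 0 < |x + 4| < δ gives both |x + 4| < 2 and |x + 4| < 8ε, so |1/x + 1/4| < ε.

δ = min(2, 8ε)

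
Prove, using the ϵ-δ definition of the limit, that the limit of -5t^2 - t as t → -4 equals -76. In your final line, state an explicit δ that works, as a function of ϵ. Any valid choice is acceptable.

Fix ϵ > 0. We want δ > 0 such that 0 < |t + 4| < δ implies |(-5t^2 - t) + 76| < ϵ.
(-5t^2 - t) + 76 = -5t^2 - t + 76 = (t + 4)(-5t + 19).
So |(-5t^2 - t) + 76| = |t + 4|·|-5t + 19|.
Require δ ≤ 1. Then |t + 4| < 1 gives |t| < 5, and by the triangle inequality |-5t + 19| ≤ 5·5 + 19 = 44.
Hence |(-5t^2 - t) + 76| ≤ 44|t + 4| < ϵ provided |t + 4| < ϵ/44.
Take δ = min(1, ϵ/44). Then 0 < |t + 4| < δ gives both |t + 4| < 1 and |t + 4| < ϵ/44, so |(-5t^2 - t) + 76| < ϵ.

δ = min(1, ϵ/44)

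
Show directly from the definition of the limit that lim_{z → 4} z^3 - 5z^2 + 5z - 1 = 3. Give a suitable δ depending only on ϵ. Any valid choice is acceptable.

δ = min(1, ϵ/31)

Suppose ϵ > 0. We want δ > 0 such that 0 < |z − 4| < δ implies |(z^3 - 5z^2 + 5z - 1) − 3| < ϵ.
(z^3 - 5z^2 + 5z - 1) − 3 = z^3 - 5z^2 + 5z - 4 = (z − 4)(z^2 - z + 1).
So |(z^3 - 5z^2 + 5z - 1) − 3| = |z − 4|·|z^2 - z + 1|.
Assume first that |z − 4| < 1, so |z| < 5. Then |z^2 - z + 1| ≤ 5^2 + 5 + 1 = 31.
Hence |(z^3 - 5z^2 + 5z - 1) − 3| ≤ 31|z − 4| < ϵ provided |z − 4| < ϵ/31.
Choosing δ = min(1, ϵ/31) ensures both conditions, hence |(z^3 - 5z^2 + 5z - 1) − 3| < ϵ.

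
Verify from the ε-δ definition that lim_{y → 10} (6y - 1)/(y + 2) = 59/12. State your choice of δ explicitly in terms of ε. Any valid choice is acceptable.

Let ε > 0 be given. We want δ > 0 with 0 < |y − 10| < δ ⇒ |(6y - 1)/(y + 2) − (59/12)| < ε.
Combining over a common denominator, (6y - 1)/(y + 2) − (59/12) = [(6y - 1)·12 − 59·(y + 2)] / [12·(y + 2)] = 13(y − 10) / (12(y + 2)).
So |(6y - 1)/(y + 2) − (59/12)| = 13|y − 10| / (12·|y + 2|).
Require δ ≤ 6, so |y + 2| ≥ |12| − |y − 10| > 12 − 6 = 6.
Hence |(6y - 1)/(y + 2) − (59/12)| < 13|y − 10|/(12·6) = (13/72)|y − 10|, which is < ε once |y − 10| < (72/13)ε.
Take δ = min(6, (72/13)ε). Then 0 < |y − 10| < δ forces both bounds, so |(6y - 1)/(y + 2) − (59/12)| < ε.

δ = min(6, (72/13)ε)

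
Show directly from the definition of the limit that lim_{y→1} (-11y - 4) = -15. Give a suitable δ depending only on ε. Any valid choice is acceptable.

Fix ε > 0. We need δ > 0 so that 0 < |y − 1| < δ implies |(-11y - 4) + 15| < ε.
|(-11y - 4) + 15| = |-11y + 11| = 11|y − 1|.
So 11|y − 1| < ε exactly when |y − 1| < ε/11.
Take δ = ε/11. If 0 < |y − 1| < δ then |(-11y - 4) + 15| = 11|y − 1| < 11·(ε/11) = ε.

δ = ε/11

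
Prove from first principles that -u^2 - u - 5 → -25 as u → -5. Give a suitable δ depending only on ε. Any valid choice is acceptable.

δ = min(2, ε/11)

Suppose ε > 0. We want δ > 0 such that 0 < |u + 5| < δ implies |(-u^2 - u - 5) + 25| < ε.
(-u^2 - u - 5) + 25 = -u^2 - u + 20 = (u + 5)(-u + 4).
So |(-u^2 - u - 5) + 25| = |u + 5|·|-u + 4|.
Assume first that |u + 5| < 2, so |u| < 7. Then |-u + 4| ≤ 7 + 4 = 11.
Hence |(-u^2 - u - 5) + 25| ≤ 11|u + 5| < ε provided |u + 5| < ε/11.
Take δ = min(2, ε/11). Then 0 < |u + 5| < δ gives both |u + 5| < 2 and |u + 5| < ε/11, so |(-u^2 - u - 5) + 25| < ε.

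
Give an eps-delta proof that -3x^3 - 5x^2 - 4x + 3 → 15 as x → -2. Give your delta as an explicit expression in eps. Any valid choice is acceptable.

delta = min(2, eps/58)

Fix eps > 0. We want delta > 0 such that 0 < |x + 2| < delta implies |(-3x^3 - 5x^2 - 4x + 3) − 15| < eps.
(-3x^3 - 5x^2 - 4x + 3) − 15 = -3x^3 - 5x^2 - 4x - 12 = (x + 2)(-3x^2 + x - 6).
So |(-3x^3 - 5x^2 - 4x + 3) − 15| = |x + 2|·|-3x^2 + x - 6|.
Require delta ≤ 2. Then |x + 2| < 2 gives |x| < 4, and by the triangle inequality |-3x^2 + x - 6| ≤ 3·4^2 + 4 + 6 = 58.
Hence |(-3x^3 - 5x^2 - 4x + 3) − 15| ≤ 58|x + 2| < eps provided |x + 2| < eps/58.
Choosing delta = min(2, eps/58) ensures both conditions, hence |(-3x^3 - 5x^2 - 4x + 3) − 15| < eps.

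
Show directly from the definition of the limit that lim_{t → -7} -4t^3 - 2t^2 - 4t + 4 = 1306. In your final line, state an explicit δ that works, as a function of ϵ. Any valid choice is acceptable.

Let ϵ > 0. We want δ > 0 such that 0 < |t + 7| < δ implies |(-4t^3 - 2t^2 - 4t + 4) − 1306| < ϵ.
(-4t^3 - 2t^2 - 4t + 4) − 1306 = -4t^3 - 2t^2 - 4t - 1302 = (t + 7)(-4t^2 + 26t - 186).
So |(-4t^3 - 2t^2 - 4t + 4) − 1306| = |t + 7|·|-4t^2 + 26t - 186|.
Assume first that |t + 7| < 1, so |t| < 8. Then |-4t^2 + 26t - 186| ≤ 4·8^2 + 26·8 + 186 = 650.
Hence |(-4t^3 - 2t^2 - 4t + 4) − 1306| ≤ 650|t + 7| < ϵ provided |t + 7| < ϵ/650.
Choosing δ = min(1, ϵ/650) ensures both conditions, hence |(-4t^3 - 2t^2 - 4t + 4) − 1306| < ϵ.

δ = min(1, ϵ/650)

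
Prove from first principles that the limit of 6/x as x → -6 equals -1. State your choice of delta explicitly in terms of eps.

delta = min(3, 3eps)

Fix eps > 0. We seek delta > 0 such that 0 < |x + 6| < delta implies |6/x + 1| < eps.
|6/x + 1| = 6·|-6 − x|/(6·|x|) = 6|x + 6|/(6|x|).
Restrict delta ≤ 3. Then |x + 6| < 3 gives |x| > 3, so 6|x| > 18.
Then |6/x + 1| < 6|x + 6|/18, which is < eps when |x + 6| < 3eps.
Take delta = min(3, 3eps). Then 0 < |x + 6| < delta gives both |x + 6| < 3 and |x + 6| < 3eps, so |6/x + 1| < eps.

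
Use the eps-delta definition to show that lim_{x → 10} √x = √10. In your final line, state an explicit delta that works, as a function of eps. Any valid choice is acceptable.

delta = min(10, √10·eps)

Let eps > 0 be given. We want delta > 0 such that 0 < |x − 10| < delta implies |√x − √10| < eps.
Rationalise: √x − √10 = (x − 10)/(√x + √10), so |√x − √10| = |x − 10|/(√x + √10).
Restrict delta ≤ 10 so that |x − 10| < 10 forces x > 0, and then √x + √10 > √10.
Hence |√x − √10| < |x − 10|/√10, which is < eps once |x − 10| < √10·eps.
Take delta = min(10, √10·eps). If 0 < |x − 10| < delta then x > 0 and |√x − √10| < |x − 10|/√10 < eps.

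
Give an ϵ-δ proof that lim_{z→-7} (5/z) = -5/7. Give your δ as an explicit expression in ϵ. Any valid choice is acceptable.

δ = min(7/2, (49/10)ϵ)

Suppose ϵ > 0. We seek δ > 0 such that 0 < |z + 7| < δ implies |5/z + 5/7| < ϵ.
|5/z + 5/7| = 5·|-7 − z|/(7·|z|) = 5|z + 7|/(7|z|).
Require δ ≤ 7/2 so that |z| > 7 − 7/2 = 7/2, hence 7|z| > 49/2.
Then |5/z + 5/7| < 5|z + 7|/(49/2), which is < ϵ when |z + 7| < (49/10)ϵ.
Take δ = min(7/2, (49/10)ϵ). Then 0 < |z + 7| < δ gives both |z + 7| < 7/2 and |z + 7| < (49/10)ϵ, so |5/z + 5/7| < ϵ.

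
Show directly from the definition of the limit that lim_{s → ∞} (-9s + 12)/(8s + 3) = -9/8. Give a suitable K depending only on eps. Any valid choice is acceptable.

K = (123/64)/eps

Let eps > 0 be given. We seek K > 0 such that s > K implies |(-9s + 12)/(8s + 3) + 9/8| < eps.
(-9s + 12)/(8s + 3) + 9/8 = (8(-9s + 12) − (-9)(8s + 3)) / (8(8s + 3)) = 123/(8(8s + 3)).
For s > 0 we have 8s + 3 > 8s, so |(-9s + 12)/(8s + 3) + 9/8| = 123/(8(8s + 3)) < 123/(8·8s) = (123/64)/s.
Thus |(-9s + 12)/(8s + 3) + 9/8| < eps whenever s > (123/64)/eps.
Take K = (123/64)/eps. If s > K then |(-9s + 12)/(8s + 3) + 9/8| < (123/64)/s < eps.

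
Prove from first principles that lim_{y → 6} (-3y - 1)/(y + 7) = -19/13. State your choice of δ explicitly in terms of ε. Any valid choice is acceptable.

Let ε > 0. We want δ > 0 with 0 < |y − 6| < δ ⇒ |(-3y - 1)/(y + 7) + 19/13| < ε.
Combining over a common denominator, (-3y - 1)/(y + 7) + 19/13 = [(-3y - 1)·13 − (-19)·(y + 7)] / [13·(y + 7)] = -20(y − 6) / (13(y + 7)).
So |(-3y - 1)/(y + 7) + 19/13| = 20|y − 6| / (13·|y + 7|).
Require δ ≤ 13/2, so |y + 7| ≥ |13| − |y − 6| > 13 − 13/2 = 13/2.
Hence |(-3y - 1)/(y + 7) + 19/13| < 20|y − 6|/(13·(13/2)) = (40/169)|y − 6|, which is < ε once |y − 6| < (169/40)ε.
Take δ = min(13/2, (169/40)ε). Then 0 < |y − 6| < δ forces both bounds, so |(-3y - 1)/(y + 7) + 19/13| < ε.

δ = min(13/2, (169/40)ε)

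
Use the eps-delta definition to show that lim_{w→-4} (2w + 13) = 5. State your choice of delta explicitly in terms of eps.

Let eps > 0 be given. We need delta > 0 so that 0 < |w + 4| < delta implies |(2w + 13) − 5| < eps.
Since (2w + 13) − 5 = 2(w + 4), we have |(2w + 13) − 5| = 2|w + 4|.
So 2|w + 4| < eps exactly when |w + 4| < eps/2.
Take delta = eps/2. If 0 < |w + 4| < delta then |(2w + 13) − 5| = 2|w + 4| < 2·(eps/2) = eps.

delta = eps/2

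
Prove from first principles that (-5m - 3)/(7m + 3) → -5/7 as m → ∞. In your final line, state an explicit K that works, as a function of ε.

K = (6/49)/ε

Suppose ε > 0. For m ≥ 1, |(-5m - 3)/(7m + 3) + 5/7| = |-6|/(7(7m + 3)) = 6/(7(7m + 3)).
Since 7m + 3 ≥ 7m for m ≥ 1, this is ≤ 6/(7·7m) = (6/49)/m.
So |(-5m - 3)/(7m + 3) + 5/7| < ε whenever m > (6/49)/ε.
Take K = (6/49)/ε. If m > K then |(-5m - 3)/(7m + 3) + 5/7| ≤ (6/49)/m < ε.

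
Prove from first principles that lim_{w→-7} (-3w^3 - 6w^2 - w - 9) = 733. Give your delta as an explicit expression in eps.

delta = min(2, eps/484)

Let eps > 0 be given. We want delta > 0 such that 0 < |w + 7| < delta implies |(-3w^3 - 6w^2 - w - 9) − 733| < eps.
(-3w^3 - 6w^2 - w - 9) − 733 = -3w^3 - 6w^2 - w - 742 = (w + 7)(-3w^2 + 15w - 106).
So |(-3w^3 - 6w^2 - w - 9) − 733| = |w + 7|·|-3w^2 + 15w - 106|.
Assume first that |w + 7| < 2, so |w| < 9. Then |-3w^2 + 15w - 106| ≤ 3·9^2 + 15·9 + 106 = 484.
Hence |(-3w^3 - 6w^2 - w - 9) − 733| ≤ 484|w + 7| < eps provided |w + 7| < eps/484.
Choosing delta = min(2, eps/484) ensures both conditions, hence |(-3w^3 - 6w^2 - w - 9) − 733| < eps.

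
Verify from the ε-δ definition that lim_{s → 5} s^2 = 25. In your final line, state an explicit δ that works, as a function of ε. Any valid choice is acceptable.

Let ε > 0 be given. We seek δ > 0 with 0 < |s − 5| < δ ⇒ |s^2 − 25| < ε.
Factor: s^2 − 25 = (s − 5)(s + 5), so |s^2 − 25| = |s − 5|·|s + 5|.
Impose δ ≤ 2 so that |s| < 7; then |s + 5| ≤ 12.
Hence |s^2 − 25| ≤ 12|s − 5|, which is < ε once |s − 5| < ε/12.
Take δ = min(2, ε/12). If 0 < |s − 5| < δ then both bounds hold and |s^2 − 25| ≤ 12|s − 5| < 12·(ε/12) = ε.

δ = min(2, ε/12)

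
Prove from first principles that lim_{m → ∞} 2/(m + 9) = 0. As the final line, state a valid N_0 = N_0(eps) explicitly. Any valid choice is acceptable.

N_0 = 2/eps

Let eps > 0 be given. For m ≥ 1, |2/(m + 9) − 0| = 2/(m + 9) ≤ 2/m.
We need 2/m < eps, i.e. m > 2/eps.
Take N_0 = 2/eps. If m > N_0 then |2/(m + 9)| ≤ 2/m < eps.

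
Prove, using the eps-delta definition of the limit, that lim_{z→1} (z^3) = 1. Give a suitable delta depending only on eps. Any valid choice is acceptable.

Fix eps > 0. We seek delta > 0 with 0 < |z − 1| < delta ⇒ |z^3 − 1| < eps.
Factor: z^3 − 1 = (z − 1)(z^2 + z + 1), so |z^3 − 1| = |z − 1|·|z^2 + z + 1|.
Impose delta ≤ 2 so that |z| < 3; then |z^2 + z + 1| ≤ 13.
Hence |z^3 − 1| ≤ 13|z − 1|, which is < eps once |z − 1| < eps/13.
Take delta = min(2, eps/13). If 0 < |z − 1| < delta then both bounds hold and |z^3 − 1| ≤ 13|z − 1| < 13·(eps/13) = eps.

delta = min(2, eps/13)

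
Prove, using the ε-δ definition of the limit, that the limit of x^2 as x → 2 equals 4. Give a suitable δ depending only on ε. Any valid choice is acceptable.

δ = min(1, ε/5)

Let ε > 0. We seek δ > 0 with 0 < |x − 2| < δ ⇒ |x^2 − 4| < ε.
Factor: x^2 − 4 = (x − 2)(x + 2), so |x^2 − 4| = |x − 2|·|x + 2|.
Impose δ ≤ 1 so that |x| < 3; then |x + 2| ≤ 5.
Hence |x^2 − 4| ≤ 5|x − 2|, which is < ε once |x − 2| < ε/5.
Take δ = min(1, ε/5). If 0 < |x − 2| < δ then both bounds hold and |x^2 − 4| ≤ 5|x − 2| < 5·(ε/5) = ε.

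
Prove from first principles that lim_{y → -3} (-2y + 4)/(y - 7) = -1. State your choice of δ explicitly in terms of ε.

Let ε > 0 be given. We want δ > 0 with 0 < |y + 3| < δ ⇒ |(-2y + 4)/(y - 7) + 1| < ε.
Combining over a common denominator, (-2y + 4)/(y - 7) + 1 = [(-2y + 4)·(-10) − 10·(y - 7)] / [(-10)·(y - 7)] = 10(y + 3) / ((-10)(y - 7)).
So |(-2y + 4)/(y - 7) + 1| = 10|y + 3| / (10·|y − 7|).
Restrict δ ≤ 5. Then |y + 3| < 5 gives |y − 7| = |(y + 3) + (-10)| ≥ 10 − 5 = 5.
Hence |(-2y + 4)/(y - 7) + 1| < 10|y + 3|/(10·5) = (1/5)|y + 3|, which is < ε once |y + 3| < 5ε.
Take δ = min(5, 5ε). Then 0 < |y + 3| < δ forces both bounds, so |(-2y + 4)/(y - 7) + 1| < ε.

δ = min(5, 5ε)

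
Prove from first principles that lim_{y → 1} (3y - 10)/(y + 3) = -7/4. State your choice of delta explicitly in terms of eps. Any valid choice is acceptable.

delta = min(2, (8/19)eps)

Suppose eps > 0. We want delta > 0 with 0 < |y − 1| < delta ⇒ |(3y - 10)/(y + 3) + 7/4| < eps.
Combining over a common denominator, (3y - 10)/(y + 3) + 7/4 = [(3y - 10)·4 − (-7)·(y + 3)] / [4·(y + 3)] = 19(y − 1) / (4(y + 3)).
So |(3y - 10)/(y + 3) + 7/4| = 19|y − 1| / (4·|y + 3|).
Restrict delta ≤ 2. Then |y − 1| < 2 gives |y + 3| = |(y − 1) + 4| ≥ 4 − 2 = 2.
Hence |(3y - 10)/(y + 3) + 7/4| < 19|y − 1|/(4·2) = (19/8)|y − 1|, which is < eps once |y − 1| < (8/19)eps.
Take delta = min(2, (8/19)eps). Then 0 < |y − 1| < delta forces both bounds, so |(3y - 10)/(y + 3) + 7/4| < eps.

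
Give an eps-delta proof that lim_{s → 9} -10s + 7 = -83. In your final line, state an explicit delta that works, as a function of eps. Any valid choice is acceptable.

Let eps > 0. We need delta > 0 so that 0 < |s − 9| < delta implies |(-10s + 7) + 83| < eps.
Since (-10s + 7) + 83 = -10(s − 9), we have |(-10s + 7) + 83| = 10|s − 9|.
So 10|s − 9| < eps exactly when |s − 9| < eps/10.
Choosing delta = eps/10 gives |(-10s + 7) + 83| = 10|s − 9| < eps whenever |s − 9| < delta.

delta = eps/10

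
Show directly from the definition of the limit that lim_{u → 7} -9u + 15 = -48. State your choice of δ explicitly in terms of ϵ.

Let ϵ > 0 be given. We need δ > 0 so that 0 < |u − 7| < δ implies |(-9u + 15) + 48| < ϵ.
|(-9u + 15) + 48| = |-9u + 63| = 9|u − 7|.
Thus it suffices that |u − 7| < ϵ/9.
Take δ = ϵ/9. If 0 < |u − 7| < δ then |(-9u + 15) + 48| = 9|u − 7| < 9·(ϵ/9) = ϵ.

δ = ϵ/9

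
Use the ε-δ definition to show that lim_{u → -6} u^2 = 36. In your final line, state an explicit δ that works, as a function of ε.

δ = min(2, ε/14)

Let ε > 0. We seek δ > 0 with 0 < |u + 6| < δ ⇒ |u^2 − 36| < ε.
Factor: u^2 − 36 = (u + 6)(u - 6), so |u^2 − 36| = |u + 6|·|u - 6|.
Impose δ ≤ 2 so that |u| < 8; then |u - 6| ≤ 14.
Hence |u^2 − 36| ≤ 14|u + 6|, which is < ε once |u + 6| < ε/14.
Take δ = min(2, ε/14). If 0 < |u + 6| < δ then both bounds hold and |u^2 − 36| ≤ 14|u + 6| < 14·(ε/14) = ε.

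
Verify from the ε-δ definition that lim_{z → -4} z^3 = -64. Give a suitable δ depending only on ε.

δ = min(1, ε/61)

Suppose ε > 0. We seek δ > 0 with 0 < |z + 4| < δ ⇒ |z^3 + 64| < ε.
Factor: z^3 + 64 = (z + 4)(z^2 - 4z + 16), so |z^3 + 64| = |z + 4|·|z^2 - 4z + 16|.
Restrict δ ≤ 1. Then |z + 4| < 1 gives |z| < 5, so by the triangle inequality |z^2 - 4z + 16| ≤ 5^2 + 4·5 + 16 = 61.
Hence |z^3 + 64| ≤ 61|z + 4|, which is < ε once |z + 4| < ε/61.
Take δ = min(1, ε/61). If 0 < |z + 4| < δ then both bounds hold and |z^3 + 64| ≤ 61|z + 4| < 61·(ε/61) = ε.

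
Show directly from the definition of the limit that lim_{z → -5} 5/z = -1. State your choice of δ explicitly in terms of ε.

Let ε > 0. We seek δ > 0 such that 0 < |z + 5| < δ implies |5/z + 1| < ε.
|5/z + 1| = 5·|-5 − z|/(5·|z|) = 5|z + 5|/(5|z|).
Restrict δ ≤ 5/2. Then |z + 5| < 5/2 gives |z| > 5/2, so 5|z| > 25/2.
Then |5/z + 1| < 5|z + 5|/(25/2), which is < ε when |z + 5| < (5/2)ε.
Take δ = min(5/2, (5/2)ε). Then 0 < |z + 5| < δ gives both |z + 5| < 5/2 and |z + 5| < (5/2)ε, so |5/z + 1| < ε.

δ = min(5/2, (5/2)ε)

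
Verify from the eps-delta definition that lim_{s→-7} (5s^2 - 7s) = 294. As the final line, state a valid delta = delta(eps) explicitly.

Fix eps > 0. We want delta > 0 such that 0 < |s + 7| < delta implies |(5s^2 - 7s) − 294| < eps.
(5s^2 - 7s) − 294 = 5s^2 - 7s - 294 = (s + 7)(5s - 42).
So |(5s^2 - 7s) − 294| = |s + 7|·|5s - 42|.
Require delta ≤ 1. Then |s + 7| < 1 gives |s| < 8, and by the triangle inequality |5s - 42| ≤ 5·8 + 42 = 82.
Hence |(5s^2 - 7s) − 294| ≤ 82|s + 7| < eps provided |s + 7| < eps/82.
Choosing delta = min(1, eps/82) ensures both conditions, hence |(5s^2 - 7s) − 294| < eps.

delta = min(1, eps/82)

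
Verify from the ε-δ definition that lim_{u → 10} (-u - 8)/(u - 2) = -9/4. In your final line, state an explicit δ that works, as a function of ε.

δ = min(4, (16/5)ε)

Suppose ε > 0. We want δ > 0 with 0 < |u − 10| < δ ⇒ |(-u - 8)/(u - 2) + 9/4| < ε.
Combining over a common denominator, (-u - 8)/(u - 2) + 9/4 = [(-u - 8)·8 − (-18)·(u - 2)] / [8·(u - 2)] = 10(u − 10) / (8(u - 2)).
So |(-u - 8)/(u - 2) + 9/4| = 10|u − 10| / (8·|u − 2|).
Restrict δ ≤ 4. Then |u − 10| < 4 gives |u − 2| = |(u − 10) + 8| ≥ 8 − 4 = 4.
Hence |(-u - 8)/(u - 2) + 9/4| < 10|u − 10|/(8·4) = (5/16)|u − 10|, which is < ε once |u − 10| < (16/5)ε.
Take δ = min(4, (16/5)ε). Then 0 < |u − 10| < δ forces both bounds, so |(-u - 8)/(u - 2) + 9/4| < ε.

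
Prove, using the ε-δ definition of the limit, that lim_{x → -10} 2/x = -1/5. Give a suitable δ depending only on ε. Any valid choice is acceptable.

Let ε > 0. We seek δ > 0 such that 0 < |x + 10| < δ implies |2/x + 1/5| < ε.
|2/x + 1/5| = 2·|-10 − x|/(10·|x|) = 2|x + 10|/(10|x|).
Restrict δ ≤ 5. Then |x + 10| < 5 gives |x| > 5, so 10|x| > 50.
Then |2/x + 1/5| < 2|x + 10|/50, which is < ε when |x + 10| < 25ε.
Take δ = min(5, 25ε). Then 0 < |x + 10| < δ gives both |x + 10| < 5 and |x + 10| < 25ε, so |2/x + 1/5| < ε.

δ = min(5, 25ε)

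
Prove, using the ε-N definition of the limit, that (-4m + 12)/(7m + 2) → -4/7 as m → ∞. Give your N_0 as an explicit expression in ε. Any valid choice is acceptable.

Fix ε > 0. For m ≥ 1, |(-4m + 12)/(7m + 2) + 4/7| = |92|/(7(7m + 2)) = 92/(7(7m + 2)).
Since 7m + 2 ≥ 7m for m ≥ 1, this is ≤ 92/(7·7m) = (92/49)/m.
So |(-4m + 12)/(7m + 2) + 4/7| < ε whenever m > (92/49)/ε.
Take N_0 = (92/49)/ε. If m > N_0 then |(-4m + 12)/(7m + 2) + 4/7| ≤ (92/49)/m < ε.

N_0 = (92/49)/ε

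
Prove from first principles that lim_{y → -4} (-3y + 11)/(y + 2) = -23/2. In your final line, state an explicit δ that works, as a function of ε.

Fix ε > 0. We want δ > 0 with 0 < |y + 4| < δ ⇒ |(-3y + 11)/(y + 2) + 23/2| < ε.
Combining over a common denominator, (-3y + 11)/(y + 2) + 23/2 = [(-3y + 11)·(-2) − 23·(y + 2)] / [(-2)·(y + 2)] = -17(y + 4) / ((-2)(y + 2)).
So |(-3y + 11)/(y + 2) + 23/2| = 17|y + 4| / (2·|y + 2|).
Restrict δ ≤ 1. Then |y + 4| < 1 gives |y + 2| = |(y + 4) + (-2)| ≥ 2 − 1 = 1.
Hence |(-3y + 11)/(y + 2) + 23/2| < 17|y + 4|/(2·1) = (17/2)|y + 4|, which is < ε once |y + 4| < (2/17)ε.
Take δ = min(1, (2/17)ε). Then 0 < |y + 4| < δ forces both bounds, so |(-3y + 11)/(y + 2) + 23/2| < ε.

δ = min(1, (2/17)ε)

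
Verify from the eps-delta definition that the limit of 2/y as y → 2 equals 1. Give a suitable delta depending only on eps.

Suppose eps > 0. We seek delta > 0 such that 0 < |y − 2| < delta implies |2/y − 1| < eps.
|2/y − 1| = 2·|2 − y|/(2·|y|) = 2|y − 2|/(2|y|).
Restrict delta ≤ 1. Then |y − 2| < 1 gives |y| > 1, so 2|y| > 2.
Then |2/y − 1| < 2|y − 2|/2, which is < eps when |y − 2| < eps.
Take delta = min(1, eps). Then 0 < |y − 2| < delta gives both |y − 2| < 1 and |y − 2| < eps, so |2/y − 1| < eps.

delta = min(1, eps)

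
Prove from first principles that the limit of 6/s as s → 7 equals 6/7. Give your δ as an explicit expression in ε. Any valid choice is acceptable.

Let ε > 0. We seek δ > 0 such that 0 < |s − 7| < δ implies |6/s − (6/7)| < ε.
|6/s − (6/7)| = 6·|7 − s|/(7·|s|) = 6|s − 7|/(7|s|).
Require δ ≤ 7/2 so that |s| > 7 − 7/2 = 7/2, hence 7|s| > 49/2.
Then |6/s − (6/7)| < 6|s − 7|/(49/2), which is < ε when |s − 7| < (49/12)ε.
Take δ = min(7/2, (49/12)ε). Then 0 < |s − 7| < δ gives both |s − 7| < 7/2 and |s − 7| < (49/12)ε, so |6/s − (6/7)| < ε.

δ = min(7/2, (49/12)ε)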